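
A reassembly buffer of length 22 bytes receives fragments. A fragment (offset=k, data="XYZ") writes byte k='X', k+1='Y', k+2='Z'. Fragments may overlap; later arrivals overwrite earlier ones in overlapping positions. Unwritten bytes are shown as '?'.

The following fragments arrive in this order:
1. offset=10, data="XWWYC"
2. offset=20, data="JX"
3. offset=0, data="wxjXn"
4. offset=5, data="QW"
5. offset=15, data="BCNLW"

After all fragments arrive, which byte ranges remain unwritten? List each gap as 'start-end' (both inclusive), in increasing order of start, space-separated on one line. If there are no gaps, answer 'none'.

Answer: 7-9

Derivation:
Fragment 1: offset=10 len=5
Fragment 2: offset=20 len=2
Fragment 3: offset=0 len=5
Fragment 4: offset=5 len=2
Fragment 5: offset=15 len=5
Gaps: 7-9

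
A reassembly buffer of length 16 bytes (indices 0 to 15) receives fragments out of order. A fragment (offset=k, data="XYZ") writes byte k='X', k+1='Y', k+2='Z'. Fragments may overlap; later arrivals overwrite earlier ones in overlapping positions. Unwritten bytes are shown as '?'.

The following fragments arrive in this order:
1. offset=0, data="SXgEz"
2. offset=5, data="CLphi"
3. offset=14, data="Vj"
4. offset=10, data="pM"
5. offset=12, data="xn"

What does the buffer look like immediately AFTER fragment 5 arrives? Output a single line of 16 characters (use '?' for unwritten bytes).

Answer: SXgEzCLphipMxnVj

Derivation:
Fragment 1: offset=0 data="SXgEz" -> buffer=SXgEz???????????
Fragment 2: offset=5 data="CLphi" -> buffer=SXgEzCLphi??????
Fragment 3: offset=14 data="Vj" -> buffer=SXgEzCLphi????Vj
Fragment 4: offset=10 data="pM" -> buffer=SXgEzCLphipM??Vj
Fragment 5: offset=12 data="xn" -> buffer=SXgEzCLphipMxnVj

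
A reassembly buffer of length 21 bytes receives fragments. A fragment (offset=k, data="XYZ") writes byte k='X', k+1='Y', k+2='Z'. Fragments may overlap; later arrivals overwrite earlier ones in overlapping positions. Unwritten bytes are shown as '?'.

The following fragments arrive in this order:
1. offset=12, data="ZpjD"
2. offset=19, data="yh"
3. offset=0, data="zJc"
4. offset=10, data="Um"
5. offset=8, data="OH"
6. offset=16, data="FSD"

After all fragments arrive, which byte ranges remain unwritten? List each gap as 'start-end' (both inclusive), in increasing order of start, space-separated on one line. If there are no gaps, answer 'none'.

Fragment 1: offset=12 len=4
Fragment 2: offset=19 len=2
Fragment 3: offset=0 len=3
Fragment 4: offset=10 len=2
Fragment 5: offset=8 len=2
Fragment 6: offset=16 len=3
Gaps: 3-7

Answer: 3-7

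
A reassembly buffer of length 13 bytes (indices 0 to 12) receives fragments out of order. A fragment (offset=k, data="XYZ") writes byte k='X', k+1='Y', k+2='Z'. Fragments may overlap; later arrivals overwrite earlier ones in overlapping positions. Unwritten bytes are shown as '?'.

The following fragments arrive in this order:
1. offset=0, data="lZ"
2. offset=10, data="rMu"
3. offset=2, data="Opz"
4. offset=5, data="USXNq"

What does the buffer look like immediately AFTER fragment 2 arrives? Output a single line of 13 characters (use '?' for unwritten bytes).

Fragment 1: offset=0 data="lZ" -> buffer=lZ???????????
Fragment 2: offset=10 data="rMu" -> buffer=lZ????????rMu

Answer: lZ????????rMu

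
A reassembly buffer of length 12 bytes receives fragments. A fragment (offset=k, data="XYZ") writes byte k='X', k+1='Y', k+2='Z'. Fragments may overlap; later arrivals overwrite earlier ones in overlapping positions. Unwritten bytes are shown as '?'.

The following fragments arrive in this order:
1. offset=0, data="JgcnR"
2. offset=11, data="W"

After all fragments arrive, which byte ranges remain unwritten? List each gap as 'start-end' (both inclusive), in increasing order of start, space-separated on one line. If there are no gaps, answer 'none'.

Answer: 5-10

Derivation:
Fragment 1: offset=0 len=5
Fragment 2: offset=11 len=1
Gaps: 5-10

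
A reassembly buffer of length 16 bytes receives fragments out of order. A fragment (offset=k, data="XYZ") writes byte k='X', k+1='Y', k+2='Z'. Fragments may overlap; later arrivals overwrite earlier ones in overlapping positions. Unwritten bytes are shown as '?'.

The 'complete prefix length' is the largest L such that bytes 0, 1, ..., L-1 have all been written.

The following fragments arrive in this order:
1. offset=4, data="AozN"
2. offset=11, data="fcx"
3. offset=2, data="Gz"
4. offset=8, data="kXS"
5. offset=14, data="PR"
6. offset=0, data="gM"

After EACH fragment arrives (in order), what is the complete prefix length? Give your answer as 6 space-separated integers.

Answer: 0 0 0 0 0 16

Derivation:
Fragment 1: offset=4 data="AozN" -> buffer=????AozN???????? -> prefix_len=0
Fragment 2: offset=11 data="fcx" -> buffer=????AozN???fcx?? -> prefix_len=0
Fragment 3: offset=2 data="Gz" -> buffer=??GzAozN???fcx?? -> prefix_len=0
Fragment 4: offset=8 data="kXS" -> buffer=??GzAozNkXSfcx?? -> prefix_len=0
Fragment 5: offset=14 data="PR" -> buffer=??GzAozNkXSfcxPR -> prefix_len=0
Fragment 6: offset=0 data="gM" -> buffer=gMGzAozNkXSfcxPR -> prefix_len=16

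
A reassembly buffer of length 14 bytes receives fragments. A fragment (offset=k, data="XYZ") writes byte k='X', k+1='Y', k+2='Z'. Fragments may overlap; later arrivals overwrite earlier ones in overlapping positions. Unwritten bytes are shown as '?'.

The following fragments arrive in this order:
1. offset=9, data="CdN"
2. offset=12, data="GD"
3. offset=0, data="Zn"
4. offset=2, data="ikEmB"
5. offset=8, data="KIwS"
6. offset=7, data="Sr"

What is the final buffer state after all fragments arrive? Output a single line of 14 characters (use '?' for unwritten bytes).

Fragment 1: offset=9 data="CdN" -> buffer=?????????CdN??
Fragment 2: offset=12 data="GD" -> buffer=?????????CdNGD
Fragment 3: offset=0 data="Zn" -> buffer=Zn???????CdNGD
Fragment 4: offset=2 data="ikEmB" -> buffer=ZnikEmB??CdNGD
Fragment 5: offset=8 data="KIwS" -> buffer=ZnikEmB?KIwSGD
Fragment 6: offset=7 data="Sr" -> buffer=ZnikEmBSrIwSGD

Answer: ZnikEmBSrIwSGD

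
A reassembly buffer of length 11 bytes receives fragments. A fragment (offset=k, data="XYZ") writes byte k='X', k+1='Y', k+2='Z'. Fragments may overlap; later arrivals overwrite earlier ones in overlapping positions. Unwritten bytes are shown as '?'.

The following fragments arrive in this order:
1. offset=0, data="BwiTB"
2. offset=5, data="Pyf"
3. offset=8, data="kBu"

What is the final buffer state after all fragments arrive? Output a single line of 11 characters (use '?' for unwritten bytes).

Fragment 1: offset=0 data="BwiTB" -> buffer=BwiTB??????
Fragment 2: offset=5 data="Pyf" -> buffer=BwiTBPyf???
Fragment 3: offset=8 data="kBu" -> buffer=BwiTBPyfkBu

Answer: BwiTBPyfkBu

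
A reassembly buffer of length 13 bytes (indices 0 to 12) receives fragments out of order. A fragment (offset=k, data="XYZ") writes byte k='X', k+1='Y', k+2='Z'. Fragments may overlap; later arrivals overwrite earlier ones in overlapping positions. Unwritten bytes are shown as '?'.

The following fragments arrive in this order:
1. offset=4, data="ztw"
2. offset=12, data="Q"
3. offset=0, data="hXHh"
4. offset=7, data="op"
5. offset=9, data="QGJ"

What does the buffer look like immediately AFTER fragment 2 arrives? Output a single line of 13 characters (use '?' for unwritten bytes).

Answer: ????ztw?????Q

Derivation:
Fragment 1: offset=4 data="ztw" -> buffer=????ztw??????
Fragment 2: offset=12 data="Q" -> buffer=????ztw?????Q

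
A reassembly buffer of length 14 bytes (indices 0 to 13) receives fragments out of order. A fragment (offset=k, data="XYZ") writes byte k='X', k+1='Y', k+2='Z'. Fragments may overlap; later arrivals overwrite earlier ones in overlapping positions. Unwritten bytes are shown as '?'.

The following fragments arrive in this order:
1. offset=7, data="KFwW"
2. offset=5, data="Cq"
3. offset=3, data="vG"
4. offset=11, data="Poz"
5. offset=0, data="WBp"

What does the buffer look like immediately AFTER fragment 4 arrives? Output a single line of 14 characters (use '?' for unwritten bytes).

Fragment 1: offset=7 data="KFwW" -> buffer=???????KFwW???
Fragment 2: offset=5 data="Cq" -> buffer=?????CqKFwW???
Fragment 3: offset=3 data="vG" -> buffer=???vGCqKFwW???
Fragment 4: offset=11 data="Poz" -> buffer=???vGCqKFwWPoz

Answer: ???vGCqKFwWPoz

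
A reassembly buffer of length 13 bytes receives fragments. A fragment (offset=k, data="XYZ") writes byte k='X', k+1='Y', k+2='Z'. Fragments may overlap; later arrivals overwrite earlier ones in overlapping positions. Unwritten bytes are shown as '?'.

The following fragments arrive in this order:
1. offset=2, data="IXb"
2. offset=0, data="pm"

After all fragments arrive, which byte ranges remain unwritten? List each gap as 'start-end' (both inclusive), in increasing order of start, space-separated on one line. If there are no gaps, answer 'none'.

Answer: 5-12

Derivation:
Fragment 1: offset=2 len=3
Fragment 2: offset=0 len=2
Gaps: 5-12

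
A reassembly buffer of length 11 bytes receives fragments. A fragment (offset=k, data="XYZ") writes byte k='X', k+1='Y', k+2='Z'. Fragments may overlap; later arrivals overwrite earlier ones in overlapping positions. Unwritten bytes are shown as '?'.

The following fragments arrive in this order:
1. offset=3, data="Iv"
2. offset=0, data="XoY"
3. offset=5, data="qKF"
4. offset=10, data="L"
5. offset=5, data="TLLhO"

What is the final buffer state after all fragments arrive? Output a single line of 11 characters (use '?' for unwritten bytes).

Fragment 1: offset=3 data="Iv" -> buffer=???Iv??????
Fragment 2: offset=0 data="XoY" -> buffer=XoYIv??????
Fragment 3: offset=5 data="qKF" -> buffer=XoYIvqKF???
Fragment 4: offset=10 data="L" -> buffer=XoYIvqKF??L
Fragment 5: offset=5 data="TLLhO" -> buffer=XoYIvTLLhOL

Answer: XoYIvTLLhOL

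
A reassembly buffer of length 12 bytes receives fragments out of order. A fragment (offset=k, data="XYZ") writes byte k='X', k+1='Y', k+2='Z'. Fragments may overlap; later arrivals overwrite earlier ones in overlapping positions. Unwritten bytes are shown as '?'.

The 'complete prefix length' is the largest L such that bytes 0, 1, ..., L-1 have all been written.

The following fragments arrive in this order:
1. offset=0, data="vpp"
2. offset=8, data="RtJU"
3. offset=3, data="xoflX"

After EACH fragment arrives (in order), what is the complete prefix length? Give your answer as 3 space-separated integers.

Fragment 1: offset=0 data="vpp" -> buffer=vpp????????? -> prefix_len=3
Fragment 2: offset=8 data="RtJU" -> buffer=vpp?????RtJU -> prefix_len=3
Fragment 3: offset=3 data="xoflX" -> buffer=vppxoflXRtJU -> prefix_len=12

Answer: 3 3 12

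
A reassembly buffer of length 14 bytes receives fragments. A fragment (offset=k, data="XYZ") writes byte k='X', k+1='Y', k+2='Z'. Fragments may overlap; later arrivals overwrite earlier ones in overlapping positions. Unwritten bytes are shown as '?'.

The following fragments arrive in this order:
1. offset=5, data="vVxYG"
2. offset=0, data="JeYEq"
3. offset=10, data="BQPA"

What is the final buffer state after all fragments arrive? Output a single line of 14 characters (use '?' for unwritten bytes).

Fragment 1: offset=5 data="vVxYG" -> buffer=?????vVxYG????
Fragment 2: offset=0 data="JeYEq" -> buffer=JeYEqvVxYG????
Fragment 3: offset=10 data="BQPA" -> buffer=JeYEqvVxYGBQPA

Answer: JeYEqvVxYGBQPA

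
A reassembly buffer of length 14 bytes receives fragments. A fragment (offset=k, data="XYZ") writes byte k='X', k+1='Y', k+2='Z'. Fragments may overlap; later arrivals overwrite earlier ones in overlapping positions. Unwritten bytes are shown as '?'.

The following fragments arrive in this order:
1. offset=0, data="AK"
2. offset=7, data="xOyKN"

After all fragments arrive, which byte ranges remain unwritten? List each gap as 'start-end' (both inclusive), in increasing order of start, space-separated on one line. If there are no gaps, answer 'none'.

Fragment 1: offset=0 len=2
Fragment 2: offset=7 len=5
Gaps: 2-6 12-13

Answer: 2-6 12-13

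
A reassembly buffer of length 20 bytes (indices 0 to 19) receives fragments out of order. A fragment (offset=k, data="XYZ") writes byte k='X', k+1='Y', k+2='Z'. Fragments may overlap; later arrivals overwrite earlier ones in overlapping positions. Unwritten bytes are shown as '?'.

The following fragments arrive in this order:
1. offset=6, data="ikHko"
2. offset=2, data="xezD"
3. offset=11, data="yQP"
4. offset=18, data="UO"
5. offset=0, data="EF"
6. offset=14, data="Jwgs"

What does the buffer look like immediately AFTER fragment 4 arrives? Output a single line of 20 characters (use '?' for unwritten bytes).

Answer: ??xezDikHkoyQP????UO

Derivation:
Fragment 1: offset=6 data="ikHko" -> buffer=??????ikHko?????????
Fragment 2: offset=2 data="xezD" -> buffer=??xezDikHko?????????
Fragment 3: offset=11 data="yQP" -> buffer=??xezDikHkoyQP??????
Fragment 4: offset=18 data="UO" -> buffer=??xezDikHkoyQP????UO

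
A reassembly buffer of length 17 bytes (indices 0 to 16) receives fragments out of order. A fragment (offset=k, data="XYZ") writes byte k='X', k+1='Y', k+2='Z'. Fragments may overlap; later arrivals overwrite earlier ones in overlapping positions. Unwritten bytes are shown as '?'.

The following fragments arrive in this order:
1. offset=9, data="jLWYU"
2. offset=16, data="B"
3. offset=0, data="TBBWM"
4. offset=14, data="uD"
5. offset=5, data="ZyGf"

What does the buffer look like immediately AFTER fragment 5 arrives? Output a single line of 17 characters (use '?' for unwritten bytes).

Answer: TBBWMZyGfjLWYUuDB

Derivation:
Fragment 1: offset=9 data="jLWYU" -> buffer=?????????jLWYU???
Fragment 2: offset=16 data="B" -> buffer=?????????jLWYU??B
Fragment 3: offset=0 data="TBBWM" -> buffer=TBBWM????jLWYU??B
Fragment 4: offset=14 data="uD" -> buffer=TBBWM????jLWYUuDB
Fragment 5: offset=5 data="ZyGf" -> buffer=TBBWMZyGfjLWYUuDB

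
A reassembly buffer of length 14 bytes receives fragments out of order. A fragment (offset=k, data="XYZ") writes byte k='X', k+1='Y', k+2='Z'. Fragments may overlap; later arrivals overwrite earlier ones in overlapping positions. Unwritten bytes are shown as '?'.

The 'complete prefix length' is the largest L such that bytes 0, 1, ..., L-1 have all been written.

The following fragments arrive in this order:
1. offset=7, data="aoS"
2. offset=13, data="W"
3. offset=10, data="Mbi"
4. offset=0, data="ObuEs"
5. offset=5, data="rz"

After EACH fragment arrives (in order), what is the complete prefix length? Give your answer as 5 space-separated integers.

Answer: 0 0 0 5 14

Derivation:
Fragment 1: offset=7 data="aoS" -> buffer=???????aoS???? -> prefix_len=0
Fragment 2: offset=13 data="W" -> buffer=???????aoS???W -> prefix_len=0
Fragment 3: offset=10 data="Mbi" -> buffer=???????aoSMbiW -> prefix_len=0
Fragment 4: offset=0 data="ObuEs" -> buffer=ObuEs??aoSMbiW -> prefix_len=5
Fragment 5: offset=5 data="rz" -> buffer=ObuEsrzaoSMbiW -> prefix_len=14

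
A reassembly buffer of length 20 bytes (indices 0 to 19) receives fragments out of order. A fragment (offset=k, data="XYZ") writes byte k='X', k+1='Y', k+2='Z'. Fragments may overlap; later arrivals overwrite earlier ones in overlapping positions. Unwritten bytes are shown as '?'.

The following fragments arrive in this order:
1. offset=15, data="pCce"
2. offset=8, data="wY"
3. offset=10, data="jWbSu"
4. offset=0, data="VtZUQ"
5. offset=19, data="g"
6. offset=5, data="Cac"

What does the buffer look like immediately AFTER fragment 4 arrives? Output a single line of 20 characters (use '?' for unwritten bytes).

Answer: VtZUQ???wYjWbSupCce?

Derivation:
Fragment 1: offset=15 data="pCce" -> buffer=???????????????pCce?
Fragment 2: offset=8 data="wY" -> buffer=????????wY?????pCce?
Fragment 3: offset=10 data="jWbSu" -> buffer=????????wYjWbSupCce?
Fragment 4: offset=0 data="VtZUQ" -> buffer=VtZUQ???wYjWbSupCce?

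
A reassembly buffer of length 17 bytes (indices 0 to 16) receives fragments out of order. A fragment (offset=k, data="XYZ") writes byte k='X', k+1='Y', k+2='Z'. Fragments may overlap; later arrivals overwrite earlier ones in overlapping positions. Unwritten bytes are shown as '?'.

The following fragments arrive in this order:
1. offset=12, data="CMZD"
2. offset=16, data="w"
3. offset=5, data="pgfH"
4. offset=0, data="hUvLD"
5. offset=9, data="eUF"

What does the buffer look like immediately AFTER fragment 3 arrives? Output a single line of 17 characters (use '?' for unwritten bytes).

Fragment 1: offset=12 data="CMZD" -> buffer=????????????CMZD?
Fragment 2: offset=16 data="w" -> buffer=????????????CMZDw
Fragment 3: offset=5 data="pgfH" -> buffer=?????pgfH???CMZDw

Answer: ?????pgfH???CMZDw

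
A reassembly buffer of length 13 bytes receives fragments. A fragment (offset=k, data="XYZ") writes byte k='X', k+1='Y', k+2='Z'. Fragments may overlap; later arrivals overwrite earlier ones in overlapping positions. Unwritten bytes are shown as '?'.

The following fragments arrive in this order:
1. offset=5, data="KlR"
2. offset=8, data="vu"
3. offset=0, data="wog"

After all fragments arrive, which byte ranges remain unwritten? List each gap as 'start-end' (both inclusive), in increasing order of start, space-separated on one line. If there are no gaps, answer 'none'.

Fragment 1: offset=5 len=3
Fragment 2: offset=8 len=2
Fragment 3: offset=0 len=3
Gaps: 3-4 10-12

Answer: 3-4 10-12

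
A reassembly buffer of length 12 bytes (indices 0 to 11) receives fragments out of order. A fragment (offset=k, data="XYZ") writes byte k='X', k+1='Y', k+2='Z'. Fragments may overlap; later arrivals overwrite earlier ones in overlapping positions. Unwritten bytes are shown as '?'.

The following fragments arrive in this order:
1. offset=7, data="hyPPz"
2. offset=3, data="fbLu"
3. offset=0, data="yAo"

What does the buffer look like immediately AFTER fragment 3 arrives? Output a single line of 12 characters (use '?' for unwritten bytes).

Fragment 1: offset=7 data="hyPPz" -> buffer=???????hyPPz
Fragment 2: offset=3 data="fbLu" -> buffer=???fbLuhyPPz
Fragment 3: offset=0 data="yAo" -> buffer=yAofbLuhyPPz

Answer: yAofbLuhyPPz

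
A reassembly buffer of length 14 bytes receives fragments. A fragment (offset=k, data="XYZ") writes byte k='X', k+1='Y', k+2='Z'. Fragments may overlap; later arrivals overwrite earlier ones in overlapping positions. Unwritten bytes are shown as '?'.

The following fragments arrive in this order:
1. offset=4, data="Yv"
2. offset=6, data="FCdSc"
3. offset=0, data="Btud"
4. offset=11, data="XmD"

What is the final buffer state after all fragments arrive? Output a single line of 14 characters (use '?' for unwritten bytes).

Answer: BtudYvFCdScXmD

Derivation:
Fragment 1: offset=4 data="Yv" -> buffer=????Yv????????
Fragment 2: offset=6 data="FCdSc" -> buffer=????YvFCdSc???
Fragment 3: offset=0 data="Btud" -> buffer=BtudYvFCdSc???
Fragment 4: offset=11 data="XmD" -> buffer=BtudYvFCdScXmD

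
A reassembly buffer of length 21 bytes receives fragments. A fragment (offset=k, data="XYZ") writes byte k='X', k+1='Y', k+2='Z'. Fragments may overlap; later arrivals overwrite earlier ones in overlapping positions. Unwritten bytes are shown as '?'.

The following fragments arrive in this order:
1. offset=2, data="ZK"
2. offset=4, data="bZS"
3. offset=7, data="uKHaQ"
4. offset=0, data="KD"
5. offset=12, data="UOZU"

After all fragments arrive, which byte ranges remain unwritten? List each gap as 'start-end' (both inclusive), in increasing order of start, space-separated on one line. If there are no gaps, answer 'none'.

Answer: 16-20

Derivation:
Fragment 1: offset=2 len=2
Fragment 2: offset=4 len=3
Fragment 3: offset=7 len=5
Fragment 4: offset=0 len=2
Fragment 5: offset=12 len=4
Gaps: 16-20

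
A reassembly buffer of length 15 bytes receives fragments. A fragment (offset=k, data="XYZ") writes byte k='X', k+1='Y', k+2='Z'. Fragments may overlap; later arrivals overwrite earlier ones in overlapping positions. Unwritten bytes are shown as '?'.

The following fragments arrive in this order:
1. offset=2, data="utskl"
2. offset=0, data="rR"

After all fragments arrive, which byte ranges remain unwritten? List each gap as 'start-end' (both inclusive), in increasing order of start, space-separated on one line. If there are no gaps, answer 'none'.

Answer: 7-14

Derivation:
Fragment 1: offset=2 len=5
Fragment 2: offset=0 len=2
Gaps: 7-14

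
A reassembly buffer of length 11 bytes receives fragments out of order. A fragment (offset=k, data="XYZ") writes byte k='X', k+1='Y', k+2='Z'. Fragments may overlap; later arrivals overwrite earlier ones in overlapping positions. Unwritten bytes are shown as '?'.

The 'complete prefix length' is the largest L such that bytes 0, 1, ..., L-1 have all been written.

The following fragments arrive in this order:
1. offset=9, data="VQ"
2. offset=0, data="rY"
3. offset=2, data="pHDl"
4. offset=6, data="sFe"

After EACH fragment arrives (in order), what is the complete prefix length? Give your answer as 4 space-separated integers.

Answer: 0 2 6 11

Derivation:
Fragment 1: offset=9 data="VQ" -> buffer=?????????VQ -> prefix_len=0
Fragment 2: offset=0 data="rY" -> buffer=rY???????VQ -> prefix_len=2
Fragment 3: offset=2 data="pHDl" -> buffer=rYpHDl???VQ -> prefix_len=6
Fragment 4: offset=6 data="sFe" -> buffer=rYpHDlsFeVQ -> prefix_len=11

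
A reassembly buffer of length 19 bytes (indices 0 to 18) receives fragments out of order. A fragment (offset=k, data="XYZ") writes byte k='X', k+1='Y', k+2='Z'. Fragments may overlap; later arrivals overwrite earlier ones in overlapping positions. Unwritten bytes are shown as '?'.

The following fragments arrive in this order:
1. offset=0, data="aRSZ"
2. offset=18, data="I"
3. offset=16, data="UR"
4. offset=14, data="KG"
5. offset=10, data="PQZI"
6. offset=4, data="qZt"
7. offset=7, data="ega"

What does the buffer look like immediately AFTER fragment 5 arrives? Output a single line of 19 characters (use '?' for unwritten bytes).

Fragment 1: offset=0 data="aRSZ" -> buffer=aRSZ???????????????
Fragment 2: offset=18 data="I" -> buffer=aRSZ??????????????I
Fragment 3: offset=16 data="UR" -> buffer=aRSZ????????????URI
Fragment 4: offset=14 data="KG" -> buffer=aRSZ??????????KGURI
Fragment 5: offset=10 data="PQZI" -> buffer=aRSZ??????PQZIKGURI

Answer: aRSZ??????PQZIKGURI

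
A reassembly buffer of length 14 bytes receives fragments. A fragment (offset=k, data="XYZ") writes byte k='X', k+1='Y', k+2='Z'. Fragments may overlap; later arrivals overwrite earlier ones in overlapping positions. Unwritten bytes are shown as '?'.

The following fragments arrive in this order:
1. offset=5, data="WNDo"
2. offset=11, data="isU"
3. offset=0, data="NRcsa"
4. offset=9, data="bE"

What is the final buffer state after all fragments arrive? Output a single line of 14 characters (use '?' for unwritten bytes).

Answer: NRcsaWNDobEisU

Derivation:
Fragment 1: offset=5 data="WNDo" -> buffer=?????WNDo?????
Fragment 2: offset=11 data="isU" -> buffer=?????WNDo??isU
Fragment 3: offset=0 data="NRcsa" -> buffer=NRcsaWNDo??isU
Fragment 4: offset=9 data="bE" -> buffer=NRcsaWNDobEisU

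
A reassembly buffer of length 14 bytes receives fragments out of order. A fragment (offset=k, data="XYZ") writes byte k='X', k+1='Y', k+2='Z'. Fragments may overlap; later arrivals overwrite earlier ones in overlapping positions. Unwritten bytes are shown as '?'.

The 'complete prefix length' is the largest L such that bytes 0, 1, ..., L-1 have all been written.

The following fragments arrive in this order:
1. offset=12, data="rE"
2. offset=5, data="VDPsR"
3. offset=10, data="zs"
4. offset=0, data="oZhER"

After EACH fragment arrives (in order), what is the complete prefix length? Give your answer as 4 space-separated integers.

Fragment 1: offset=12 data="rE" -> buffer=????????????rE -> prefix_len=0
Fragment 2: offset=5 data="VDPsR" -> buffer=?????VDPsR??rE -> prefix_len=0
Fragment 3: offset=10 data="zs" -> buffer=?????VDPsRzsrE -> prefix_len=0
Fragment 4: offset=0 data="oZhER" -> buffer=oZhERVDPsRzsrE -> prefix_len=14

Answer: 0 0 0 14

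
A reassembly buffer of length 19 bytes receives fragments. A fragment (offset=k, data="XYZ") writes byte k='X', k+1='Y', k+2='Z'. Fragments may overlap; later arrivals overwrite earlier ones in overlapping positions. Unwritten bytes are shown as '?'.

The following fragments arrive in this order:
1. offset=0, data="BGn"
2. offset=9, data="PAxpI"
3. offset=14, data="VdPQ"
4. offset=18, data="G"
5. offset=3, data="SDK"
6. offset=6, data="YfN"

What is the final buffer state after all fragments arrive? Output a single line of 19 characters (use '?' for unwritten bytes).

Answer: BGnSDKYfNPAxpIVdPQG

Derivation:
Fragment 1: offset=0 data="BGn" -> buffer=BGn????????????????
Fragment 2: offset=9 data="PAxpI" -> buffer=BGn??????PAxpI?????
Fragment 3: offset=14 data="VdPQ" -> buffer=BGn??????PAxpIVdPQ?
Fragment 4: offset=18 data="G" -> buffer=BGn??????PAxpIVdPQG
Fragment 5: offset=3 data="SDK" -> buffer=BGnSDK???PAxpIVdPQG
Fragment 6: offset=6 data="YfN" -> buffer=BGnSDKYfNPAxpIVdPQG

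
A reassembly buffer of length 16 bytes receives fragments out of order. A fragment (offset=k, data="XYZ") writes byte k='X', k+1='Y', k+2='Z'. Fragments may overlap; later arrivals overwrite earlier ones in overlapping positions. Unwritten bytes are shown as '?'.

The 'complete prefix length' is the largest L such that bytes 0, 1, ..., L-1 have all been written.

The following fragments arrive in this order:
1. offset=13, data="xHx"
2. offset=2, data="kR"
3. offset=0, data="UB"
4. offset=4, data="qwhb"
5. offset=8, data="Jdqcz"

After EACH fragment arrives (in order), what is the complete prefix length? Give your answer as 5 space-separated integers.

Answer: 0 0 4 8 16

Derivation:
Fragment 1: offset=13 data="xHx" -> buffer=?????????????xHx -> prefix_len=0
Fragment 2: offset=2 data="kR" -> buffer=??kR?????????xHx -> prefix_len=0
Fragment 3: offset=0 data="UB" -> buffer=UBkR?????????xHx -> prefix_len=4
Fragment 4: offset=4 data="qwhb" -> buffer=UBkRqwhb?????xHx -> prefix_len=8
Fragment 5: offset=8 data="Jdqcz" -> buffer=UBkRqwhbJdqczxHx -> prefix_len=16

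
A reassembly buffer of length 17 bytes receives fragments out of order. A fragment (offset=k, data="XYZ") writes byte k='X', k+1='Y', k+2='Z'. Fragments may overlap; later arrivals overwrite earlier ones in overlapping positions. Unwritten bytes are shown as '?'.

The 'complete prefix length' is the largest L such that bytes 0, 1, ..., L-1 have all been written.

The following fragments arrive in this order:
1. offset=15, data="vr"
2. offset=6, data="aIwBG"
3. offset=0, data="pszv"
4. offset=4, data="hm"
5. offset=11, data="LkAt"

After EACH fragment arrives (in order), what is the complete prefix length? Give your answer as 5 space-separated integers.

Fragment 1: offset=15 data="vr" -> buffer=???????????????vr -> prefix_len=0
Fragment 2: offset=6 data="aIwBG" -> buffer=??????aIwBG????vr -> prefix_len=0
Fragment 3: offset=0 data="pszv" -> buffer=pszv??aIwBG????vr -> prefix_len=4
Fragment 4: offset=4 data="hm" -> buffer=pszvhmaIwBG????vr -> prefix_len=11
Fragment 5: offset=11 data="LkAt" -> buffer=pszvhmaIwBGLkAtvr -> prefix_len=17

Answer: 0 0 4 11 17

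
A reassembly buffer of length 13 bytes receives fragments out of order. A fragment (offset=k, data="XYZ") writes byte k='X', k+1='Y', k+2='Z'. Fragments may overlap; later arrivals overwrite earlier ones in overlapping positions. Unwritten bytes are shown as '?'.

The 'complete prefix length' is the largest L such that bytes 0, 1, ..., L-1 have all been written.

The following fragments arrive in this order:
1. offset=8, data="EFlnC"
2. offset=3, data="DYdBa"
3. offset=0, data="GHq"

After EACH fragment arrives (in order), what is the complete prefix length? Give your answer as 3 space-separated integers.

Answer: 0 0 13

Derivation:
Fragment 1: offset=8 data="EFlnC" -> buffer=????????EFlnC -> prefix_len=0
Fragment 2: offset=3 data="DYdBa" -> buffer=???DYdBaEFlnC -> prefix_len=0
Fragment 3: offset=0 data="GHq" -> buffer=GHqDYdBaEFlnC -> prefix_len=13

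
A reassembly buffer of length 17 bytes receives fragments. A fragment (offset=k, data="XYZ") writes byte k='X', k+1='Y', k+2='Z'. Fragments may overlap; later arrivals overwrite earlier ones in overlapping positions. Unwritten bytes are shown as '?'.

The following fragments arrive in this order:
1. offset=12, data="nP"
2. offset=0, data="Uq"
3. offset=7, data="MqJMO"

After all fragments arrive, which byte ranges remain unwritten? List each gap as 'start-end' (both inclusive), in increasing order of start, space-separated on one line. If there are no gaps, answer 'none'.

Answer: 2-6 14-16

Derivation:
Fragment 1: offset=12 len=2
Fragment 2: offset=0 len=2
Fragment 3: offset=7 len=5
Gaps: 2-6 14-16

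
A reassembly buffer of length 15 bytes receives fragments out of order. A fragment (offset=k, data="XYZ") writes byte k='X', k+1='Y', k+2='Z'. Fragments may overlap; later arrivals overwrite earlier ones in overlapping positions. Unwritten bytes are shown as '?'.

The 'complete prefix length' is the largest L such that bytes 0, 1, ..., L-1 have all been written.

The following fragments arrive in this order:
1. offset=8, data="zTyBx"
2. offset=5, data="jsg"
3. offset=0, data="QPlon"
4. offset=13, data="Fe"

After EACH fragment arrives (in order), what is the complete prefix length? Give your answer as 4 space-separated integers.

Answer: 0 0 13 15

Derivation:
Fragment 1: offset=8 data="zTyBx" -> buffer=????????zTyBx?? -> prefix_len=0
Fragment 2: offset=5 data="jsg" -> buffer=?????jsgzTyBx?? -> prefix_len=0
Fragment 3: offset=0 data="QPlon" -> buffer=QPlonjsgzTyBx?? -> prefix_len=13
Fragment 4: offset=13 data="Fe" -> buffer=QPlonjsgzTyBxFe -> prefix_len=15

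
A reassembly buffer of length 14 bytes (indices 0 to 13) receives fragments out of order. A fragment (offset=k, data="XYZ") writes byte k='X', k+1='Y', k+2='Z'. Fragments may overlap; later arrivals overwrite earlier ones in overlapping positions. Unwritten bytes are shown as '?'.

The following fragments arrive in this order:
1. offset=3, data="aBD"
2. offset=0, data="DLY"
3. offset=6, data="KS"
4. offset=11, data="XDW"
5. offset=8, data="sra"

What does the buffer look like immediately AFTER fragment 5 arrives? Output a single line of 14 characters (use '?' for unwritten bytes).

Answer: DLYaBDKSsraXDW

Derivation:
Fragment 1: offset=3 data="aBD" -> buffer=???aBD????????
Fragment 2: offset=0 data="DLY" -> buffer=DLYaBD????????
Fragment 3: offset=6 data="KS" -> buffer=DLYaBDKS??????
Fragment 4: offset=11 data="XDW" -> buffer=DLYaBDKS???XDW
Fragment 5: offset=8 data="sra" -> buffer=DLYaBDKSsraXDW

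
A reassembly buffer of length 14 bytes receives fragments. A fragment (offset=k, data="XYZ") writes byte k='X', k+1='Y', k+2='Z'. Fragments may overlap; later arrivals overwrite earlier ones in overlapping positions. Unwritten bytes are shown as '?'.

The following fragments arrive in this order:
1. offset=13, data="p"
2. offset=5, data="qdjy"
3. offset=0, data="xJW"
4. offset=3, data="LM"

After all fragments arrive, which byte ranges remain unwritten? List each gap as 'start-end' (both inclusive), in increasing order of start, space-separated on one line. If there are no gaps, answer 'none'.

Fragment 1: offset=13 len=1
Fragment 2: offset=5 len=4
Fragment 3: offset=0 len=3
Fragment 4: offset=3 len=2
Gaps: 9-12

Answer: 9-12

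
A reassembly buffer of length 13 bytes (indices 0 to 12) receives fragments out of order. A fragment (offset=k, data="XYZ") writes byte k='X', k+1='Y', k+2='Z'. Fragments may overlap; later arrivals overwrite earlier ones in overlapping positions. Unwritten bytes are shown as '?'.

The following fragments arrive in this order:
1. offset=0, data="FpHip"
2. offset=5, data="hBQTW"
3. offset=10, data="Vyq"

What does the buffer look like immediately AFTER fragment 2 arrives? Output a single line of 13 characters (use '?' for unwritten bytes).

Answer: FpHiphBQTW???

Derivation:
Fragment 1: offset=0 data="FpHip" -> buffer=FpHip????????
Fragment 2: offset=5 data="hBQTW" -> buffer=FpHiphBQTW???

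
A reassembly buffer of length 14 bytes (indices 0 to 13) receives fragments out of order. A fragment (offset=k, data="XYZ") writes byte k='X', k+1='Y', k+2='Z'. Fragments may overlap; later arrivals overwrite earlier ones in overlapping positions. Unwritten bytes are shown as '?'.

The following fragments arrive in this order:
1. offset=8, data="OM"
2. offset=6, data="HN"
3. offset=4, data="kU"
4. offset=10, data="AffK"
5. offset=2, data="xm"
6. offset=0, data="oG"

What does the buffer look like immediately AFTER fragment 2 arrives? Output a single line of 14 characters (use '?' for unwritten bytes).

Answer: ??????HNOM????

Derivation:
Fragment 1: offset=8 data="OM" -> buffer=????????OM????
Fragment 2: offset=6 data="HN" -> buffer=??????HNOM????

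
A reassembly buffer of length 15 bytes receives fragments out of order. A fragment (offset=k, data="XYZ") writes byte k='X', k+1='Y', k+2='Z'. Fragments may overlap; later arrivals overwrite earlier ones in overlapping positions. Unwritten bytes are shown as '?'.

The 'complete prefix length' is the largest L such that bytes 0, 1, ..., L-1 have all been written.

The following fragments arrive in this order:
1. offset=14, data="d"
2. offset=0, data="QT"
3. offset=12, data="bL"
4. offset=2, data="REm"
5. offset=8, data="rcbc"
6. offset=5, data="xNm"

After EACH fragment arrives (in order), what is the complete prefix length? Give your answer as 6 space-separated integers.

Answer: 0 2 2 5 5 15

Derivation:
Fragment 1: offset=14 data="d" -> buffer=??????????????d -> prefix_len=0
Fragment 2: offset=0 data="QT" -> buffer=QT????????????d -> prefix_len=2
Fragment 3: offset=12 data="bL" -> buffer=QT??????????bLd -> prefix_len=2
Fragment 4: offset=2 data="REm" -> buffer=QTREm???????bLd -> prefix_len=5
Fragment 5: offset=8 data="rcbc" -> buffer=QTREm???rcbcbLd -> prefix_len=5
Fragment 6: offset=5 data="xNm" -> buffer=QTREmxNmrcbcbLd -> prefix_len=15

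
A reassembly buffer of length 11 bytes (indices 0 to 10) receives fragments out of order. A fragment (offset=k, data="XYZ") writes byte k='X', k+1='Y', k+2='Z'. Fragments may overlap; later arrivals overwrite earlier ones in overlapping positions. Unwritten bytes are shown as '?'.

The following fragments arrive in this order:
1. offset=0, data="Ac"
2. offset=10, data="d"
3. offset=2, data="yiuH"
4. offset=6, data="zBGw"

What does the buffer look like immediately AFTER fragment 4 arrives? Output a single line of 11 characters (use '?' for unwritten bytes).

Fragment 1: offset=0 data="Ac" -> buffer=Ac?????????
Fragment 2: offset=10 data="d" -> buffer=Ac????????d
Fragment 3: offset=2 data="yiuH" -> buffer=AcyiuH????d
Fragment 4: offset=6 data="zBGw" -> buffer=AcyiuHzBGwd

Answer: AcyiuHzBGwd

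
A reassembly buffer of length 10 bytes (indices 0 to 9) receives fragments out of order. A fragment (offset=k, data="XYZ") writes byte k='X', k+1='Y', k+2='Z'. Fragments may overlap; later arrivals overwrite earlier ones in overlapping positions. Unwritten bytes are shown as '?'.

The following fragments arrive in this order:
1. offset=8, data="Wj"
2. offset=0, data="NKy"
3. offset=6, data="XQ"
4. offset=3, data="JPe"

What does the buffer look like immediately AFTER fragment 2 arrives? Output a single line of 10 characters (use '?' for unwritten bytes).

Fragment 1: offset=8 data="Wj" -> buffer=????????Wj
Fragment 2: offset=0 data="NKy" -> buffer=NKy?????Wj

Answer: NKy?????Wj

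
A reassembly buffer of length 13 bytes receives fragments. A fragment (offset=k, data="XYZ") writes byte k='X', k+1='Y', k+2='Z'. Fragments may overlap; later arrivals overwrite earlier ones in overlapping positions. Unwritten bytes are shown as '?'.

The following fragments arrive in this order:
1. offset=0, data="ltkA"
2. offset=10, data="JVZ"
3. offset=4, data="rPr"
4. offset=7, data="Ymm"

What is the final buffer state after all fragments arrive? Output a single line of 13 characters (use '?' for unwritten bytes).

Fragment 1: offset=0 data="ltkA" -> buffer=ltkA?????????
Fragment 2: offset=10 data="JVZ" -> buffer=ltkA??????JVZ
Fragment 3: offset=4 data="rPr" -> buffer=ltkArPr???JVZ
Fragment 4: offset=7 data="Ymm" -> buffer=ltkArPrYmmJVZ

Answer: ltkArPrYmmJVZ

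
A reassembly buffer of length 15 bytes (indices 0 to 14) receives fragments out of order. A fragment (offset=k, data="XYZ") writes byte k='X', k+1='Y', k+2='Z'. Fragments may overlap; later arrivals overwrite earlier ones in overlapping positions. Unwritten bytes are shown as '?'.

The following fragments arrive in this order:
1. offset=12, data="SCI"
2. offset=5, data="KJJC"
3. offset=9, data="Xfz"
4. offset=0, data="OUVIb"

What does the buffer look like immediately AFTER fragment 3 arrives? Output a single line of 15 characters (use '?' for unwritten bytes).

Answer: ?????KJJCXfzSCI

Derivation:
Fragment 1: offset=12 data="SCI" -> buffer=????????????SCI
Fragment 2: offset=5 data="KJJC" -> buffer=?????KJJC???SCI
Fragment 3: offset=9 data="Xfz" -> buffer=?????KJJCXfzSCI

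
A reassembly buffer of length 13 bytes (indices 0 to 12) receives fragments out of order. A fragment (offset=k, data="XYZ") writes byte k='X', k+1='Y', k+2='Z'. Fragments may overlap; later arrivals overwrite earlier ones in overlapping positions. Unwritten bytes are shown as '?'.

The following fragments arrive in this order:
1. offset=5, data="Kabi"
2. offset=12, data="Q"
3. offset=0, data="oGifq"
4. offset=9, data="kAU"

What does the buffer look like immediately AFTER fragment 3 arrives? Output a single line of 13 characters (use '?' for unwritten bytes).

Fragment 1: offset=5 data="Kabi" -> buffer=?????Kabi????
Fragment 2: offset=12 data="Q" -> buffer=?????Kabi???Q
Fragment 3: offset=0 data="oGifq" -> buffer=oGifqKabi???Q

Answer: oGifqKabi???Q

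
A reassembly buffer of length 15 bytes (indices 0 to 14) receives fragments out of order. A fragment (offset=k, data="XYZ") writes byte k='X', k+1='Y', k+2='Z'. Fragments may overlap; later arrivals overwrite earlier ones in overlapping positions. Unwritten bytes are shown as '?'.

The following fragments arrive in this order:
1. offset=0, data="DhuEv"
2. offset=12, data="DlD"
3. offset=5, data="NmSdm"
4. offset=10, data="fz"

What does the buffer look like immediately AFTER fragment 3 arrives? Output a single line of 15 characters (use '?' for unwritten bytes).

Fragment 1: offset=0 data="DhuEv" -> buffer=DhuEv??????????
Fragment 2: offset=12 data="DlD" -> buffer=DhuEv???????DlD
Fragment 3: offset=5 data="NmSdm" -> buffer=DhuEvNmSdm??DlD

Answer: DhuEvNmSdm??DlD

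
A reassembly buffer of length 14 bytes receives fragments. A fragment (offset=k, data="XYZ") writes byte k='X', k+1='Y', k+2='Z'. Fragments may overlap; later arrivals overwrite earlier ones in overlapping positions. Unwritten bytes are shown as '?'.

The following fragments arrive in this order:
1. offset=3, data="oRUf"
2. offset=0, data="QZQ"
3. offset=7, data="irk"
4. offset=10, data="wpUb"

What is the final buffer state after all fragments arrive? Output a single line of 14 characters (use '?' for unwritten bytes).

Answer: QZQoRUfirkwpUb

Derivation:
Fragment 1: offset=3 data="oRUf" -> buffer=???oRUf???????
Fragment 2: offset=0 data="QZQ" -> buffer=QZQoRUf???????
Fragment 3: offset=7 data="irk" -> buffer=QZQoRUfirk????
Fragment 4: offset=10 data="wpUb" -> buffer=QZQoRUfirkwpUb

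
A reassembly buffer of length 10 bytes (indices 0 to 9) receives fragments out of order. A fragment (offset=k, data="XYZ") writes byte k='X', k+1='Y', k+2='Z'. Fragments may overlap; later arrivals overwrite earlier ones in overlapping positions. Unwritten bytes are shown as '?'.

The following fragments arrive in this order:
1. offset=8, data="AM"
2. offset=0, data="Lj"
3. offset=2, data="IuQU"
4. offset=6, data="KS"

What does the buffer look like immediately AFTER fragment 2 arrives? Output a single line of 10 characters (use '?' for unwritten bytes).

Answer: Lj??????AM

Derivation:
Fragment 1: offset=8 data="AM" -> buffer=????????AM
Fragment 2: offset=0 data="Lj" -> buffer=Lj??????AM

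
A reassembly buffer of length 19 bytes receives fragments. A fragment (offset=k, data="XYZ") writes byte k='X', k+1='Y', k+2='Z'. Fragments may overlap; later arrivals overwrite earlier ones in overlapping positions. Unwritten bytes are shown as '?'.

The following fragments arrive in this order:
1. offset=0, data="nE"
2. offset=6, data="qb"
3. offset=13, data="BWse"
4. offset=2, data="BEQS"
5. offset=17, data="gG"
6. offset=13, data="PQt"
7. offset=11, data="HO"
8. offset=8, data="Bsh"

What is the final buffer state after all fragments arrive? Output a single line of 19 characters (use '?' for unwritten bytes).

Answer: nEBEQSqbBshHOPQtegG

Derivation:
Fragment 1: offset=0 data="nE" -> buffer=nE?????????????????
Fragment 2: offset=6 data="qb" -> buffer=nE????qb???????????
Fragment 3: offset=13 data="BWse" -> buffer=nE????qb?????BWse??
Fragment 4: offset=2 data="BEQS" -> buffer=nEBEQSqb?????BWse??
Fragment 5: offset=17 data="gG" -> buffer=nEBEQSqb?????BWsegG
Fragment 6: offset=13 data="PQt" -> buffer=nEBEQSqb?????PQtegG
Fragment 7: offset=11 data="HO" -> buffer=nEBEQSqb???HOPQtegG
Fragment 8: offset=8 data="Bsh" -> buffer=nEBEQSqbBshHOPQtegG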